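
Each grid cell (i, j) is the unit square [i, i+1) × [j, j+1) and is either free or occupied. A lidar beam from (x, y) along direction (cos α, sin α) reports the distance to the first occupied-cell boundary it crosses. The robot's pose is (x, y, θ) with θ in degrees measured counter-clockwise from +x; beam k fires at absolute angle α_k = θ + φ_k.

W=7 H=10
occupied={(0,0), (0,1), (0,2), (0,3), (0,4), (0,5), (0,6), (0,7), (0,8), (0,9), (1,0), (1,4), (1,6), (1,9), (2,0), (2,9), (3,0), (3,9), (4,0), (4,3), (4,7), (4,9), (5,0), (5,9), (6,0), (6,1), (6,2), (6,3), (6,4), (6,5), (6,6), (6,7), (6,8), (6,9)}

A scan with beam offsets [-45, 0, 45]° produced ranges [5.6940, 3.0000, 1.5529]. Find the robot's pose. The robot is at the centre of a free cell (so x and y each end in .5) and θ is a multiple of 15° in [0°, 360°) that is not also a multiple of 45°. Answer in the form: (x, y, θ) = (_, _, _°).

(x, y, θ) = (4.5, 6.5, 300°)

The pose lattice has 36·16 = 576 candidates. Test each by forward raycasting.
  (2.5, 8.5, 165°): beam 1 = 0.5774 ≠ 5.6940 ✗
  (2.5, 8.5, 210°): beam 1 = 1.5529 ≠ 5.6940 ✗
  (2.5, 7.5, 15°): beam 1 = 4.0415 ≠ 5.6940 ✗
  (2.5, 3.5, 120°): beam 2 = 1.0000 ≠ 3.0000 ✗
  …
  (4.5, 6.5, 300°): r_1=5.6940, r_2=3.0000, r_3=1.5529 — all match ✓
No second candidate reproduces the full scan.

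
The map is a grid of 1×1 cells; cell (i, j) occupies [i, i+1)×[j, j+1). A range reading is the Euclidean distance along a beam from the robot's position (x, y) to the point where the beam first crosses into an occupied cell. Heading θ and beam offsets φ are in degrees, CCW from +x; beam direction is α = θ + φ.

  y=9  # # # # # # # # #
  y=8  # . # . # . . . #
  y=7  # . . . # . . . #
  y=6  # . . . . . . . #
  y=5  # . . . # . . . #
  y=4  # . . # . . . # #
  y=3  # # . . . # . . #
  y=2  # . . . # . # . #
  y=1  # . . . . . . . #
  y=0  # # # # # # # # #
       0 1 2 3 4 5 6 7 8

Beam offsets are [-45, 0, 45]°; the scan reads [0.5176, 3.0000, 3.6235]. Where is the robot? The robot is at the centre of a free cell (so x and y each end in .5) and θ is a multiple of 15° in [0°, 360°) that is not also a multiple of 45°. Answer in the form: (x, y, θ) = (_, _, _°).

The pose lattice has 46·16 = 736 candidates. Test each by forward raycasting.
  (6.5, 4.5, 75°): beam 1 = 0.5774 ≠ 0.5176 ✗
  (5.5, 2.5, 300°): beam 1 = 1.5529 ≠ 0.5176 ✗
  (3.5, 2.5, 285°): beam 1 = 1.7321 ≠ 0.5176 ✗
  (2.5, 4.5, 330°): beam 1 = 3.6235 ≠ 0.5176 ✗
  …
  (4.5, 6.5, 330°): r_1=0.5176, r_2=3.0000, r_3=3.6235 — all match ✓
Only this pose fits every beam.

(x, y, θ) = (4.5, 6.5, 330°)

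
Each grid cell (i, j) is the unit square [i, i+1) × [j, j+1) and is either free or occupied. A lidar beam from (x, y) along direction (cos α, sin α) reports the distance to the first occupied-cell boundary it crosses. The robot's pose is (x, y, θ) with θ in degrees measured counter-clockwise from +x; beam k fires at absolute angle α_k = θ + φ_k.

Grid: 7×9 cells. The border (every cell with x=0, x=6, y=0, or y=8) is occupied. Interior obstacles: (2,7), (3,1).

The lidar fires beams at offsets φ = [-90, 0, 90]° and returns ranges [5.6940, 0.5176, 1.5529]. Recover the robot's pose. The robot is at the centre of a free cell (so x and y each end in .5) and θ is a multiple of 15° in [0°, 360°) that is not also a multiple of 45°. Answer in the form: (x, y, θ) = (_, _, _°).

(x, y, θ) = (5.5, 6.5, 345°)

The pose lattice has 33·16 = 528 candidates. Test each by forward raycasting.
  (5.5, 7.5, 345°): beam 1 = 5.7956 ≠ 5.6940 ✗
  (5.5, 2.5, 345°): beam 1 = 1.5529 ≠ 5.6940 ✗
  (3.5, 5.5, 300°): beam 1 = 2.8868 ≠ 5.6940 ✗
  (2.5, 5.5, 195°): beam 1 = 1.5529 ≠ 5.6940 ✗
  …
  (5.5, 6.5, 345°): r_1=5.6940, r_2=0.5176, r_3=1.5529 — all match ✓
Unique over the lattice → pose = (5.5, 6.5, 345°).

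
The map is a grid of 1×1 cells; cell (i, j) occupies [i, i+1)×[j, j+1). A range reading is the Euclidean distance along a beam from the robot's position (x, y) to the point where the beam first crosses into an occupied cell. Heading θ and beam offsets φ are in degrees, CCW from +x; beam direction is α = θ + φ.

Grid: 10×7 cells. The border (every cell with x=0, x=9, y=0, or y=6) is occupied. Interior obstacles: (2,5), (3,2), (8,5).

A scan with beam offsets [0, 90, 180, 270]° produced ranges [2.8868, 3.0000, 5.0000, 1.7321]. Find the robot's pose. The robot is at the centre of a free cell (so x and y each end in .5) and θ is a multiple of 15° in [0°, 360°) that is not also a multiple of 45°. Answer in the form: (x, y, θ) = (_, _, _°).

Candidates: 37 free-cell centres × 16 headings = 592 poses. Raycast each; keep the one whose scan matches to 4 dp.
  (1.5, 5.5, 330°): beam 1 = 0.5774 ≠ 2.8868 ✗
  (6.5, 1.5, 165°): beam 1 = 2.5882 ≠ 2.8868 ✗
  (7.5, 1.5, 195°): beam 1 = 1.9319 ≠ 2.8868 ✗
  (5.5, 3.5, 210°): beam 1 = 1.7321 ≠ 2.8868 ✗
  (4.5, 3.5, 120°): beam 2 = 1.0000 ≠ 3.0000 ✗
  …
  (6.5, 2.5, 330°): r_1=2.8868, r_2=3.0000, r_3=5.0000, r_4=1.7321 — all match ✓
Unique over the lattice → pose = (6.5, 2.5, 330°).

(x, y, θ) = (6.5, 2.5, 330°)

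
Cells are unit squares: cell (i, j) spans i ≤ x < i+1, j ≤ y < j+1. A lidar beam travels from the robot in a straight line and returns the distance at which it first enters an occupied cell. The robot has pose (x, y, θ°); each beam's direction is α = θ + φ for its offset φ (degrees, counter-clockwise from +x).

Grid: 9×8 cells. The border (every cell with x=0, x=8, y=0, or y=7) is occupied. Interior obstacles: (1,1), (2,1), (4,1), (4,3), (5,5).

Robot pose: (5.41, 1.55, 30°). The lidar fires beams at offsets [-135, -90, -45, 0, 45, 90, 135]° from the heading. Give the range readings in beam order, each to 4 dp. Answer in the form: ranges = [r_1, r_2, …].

beam 1: φ=-135°, α=255°
  d=(-0.2588,-0.9659)  start (5,1)  tX=1.5841 tY=0.5694  stride 1/|dx|=3.8637 1/|dy|=1.0353
    cross y-line → (5,0), t=0.5694 (wall)
  → r_1 = 0.5694
beam 2: φ=-90°, α=300°
  d=(0.5000,-0.8660)  start (5,1)  tX=1.1800 tY=0.6351  stride 1/|dx|=2.0000 1/|dy|=1.1547
    cross y-line → (5,0), t=0.6351 (wall)
  → r_2 = 0.6351
beam 3: φ=-45°, α=345°
  d=(0.9659,-0.2588)  start (5,1)  tX=0.6108 tY=2.1250  stride 1/|dx|=1.0353 1/|dy|=3.8637
    cross x-line → (6,1), t=0.6108
    cross x-line → (7,1), t=1.6461
    cross y-line → (7,0), t=2.1250 (wall)
  → r_3 = 2.1250
beam 4: φ=0°, α=30°
  d=(0.8660,0.5000)  start (5,1)  tX=0.6813 tY=0.9000  stride 1/|dx|=1.1547 1/|dy|=2.0000
    cross x-line → (6,1), t=0.6813
    cross y-line → (6,2), t=0.9000
    cross x-line → (7,2), t=1.8360
    cross y-line → (7,3), t=2.9000
    cross x-line → (8,3), t=2.9907 (wall)
  → r_4 = 2.9907
beam 5: φ=45°, α=75°
  d=(0.2588,0.9659)  start (5,1)  tX=2.2796 tY=0.4659  stride 1/|dx|=3.8637 1/|dy|=1.0353
    cross y-line → (5,2), t=0.4659
    cross y-line → (5,3), t=1.5012
    cross x-line → (6,3), t=2.2796
    cross y-line → (6,4), t=2.5364
    cross y-line → (6,5), t=3.5717
    cross y-line → (6,6), t=4.6070
    cross y-line → (6,7), t=5.6423 (wall)
  → r_5 = 5.6423
beam 6: φ=90°, α=120°
  d=(-0.5000,0.8660)  start (5,1)  tX=0.8200 tY=0.5196  stride 1/|dx|=2.0000 1/|dy|=1.1547
    cross y-line → (5,2), t=0.5196
    cross x-line → (4,2), t=0.8200
    cross y-line → (4,3), t=1.6743 (wall)
  → r_6 = 1.6743
beam 7: φ=135°, α=165°
  d=(-0.9659,0.2588)  start (5,1)  tX=0.4245 tY=1.7387  stride 1/|dx|=1.0353 1/|dy|=3.8637
    cross x-line → (4,1), t=0.4245 (wall)
  → r_7 = 0.4245

ranges = [0.5694, 0.6351, 2.1250, 2.9907, 5.6423, 1.6743, 0.4245]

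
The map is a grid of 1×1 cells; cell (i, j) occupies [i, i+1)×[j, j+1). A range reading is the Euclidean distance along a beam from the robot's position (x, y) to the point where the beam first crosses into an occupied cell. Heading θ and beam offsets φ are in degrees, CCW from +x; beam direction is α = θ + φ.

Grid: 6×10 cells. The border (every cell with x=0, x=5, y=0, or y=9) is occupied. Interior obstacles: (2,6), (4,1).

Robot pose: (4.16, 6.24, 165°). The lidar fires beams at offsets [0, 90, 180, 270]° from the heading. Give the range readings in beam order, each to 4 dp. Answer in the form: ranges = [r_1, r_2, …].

beam 1: φ=0°, α=165°
  cosα=-0.9659 sinα=0.2588 | (4,6) | tMaxX 0.1656 tMaxY 2.9364 | tΔX 1.0353 tΔY 3.8637
    t=0.1656 [x] (3,6)
    t=1.2009 [x] (2,6) — stop
  → r_1 = 1.2009
beam 2: φ=90°, α=255°
  cosα=-0.2588 sinα=-0.9659 | (4,6) | tMaxX 0.6182 tMaxY 0.2485 | tΔX 3.8637 tΔY 1.0353
    t=0.2485 [y] (4,5)
    t=0.6182 [x] (3,5)
    t=1.2837 [y] (3,4)
    t=2.3190 [y] (3,3)
    t=3.3543 [y] (3,2)
    t=4.3896 [y] (3,1)
    t=4.4819 [x] (2,1)
    t=5.4248 [y] (2,0) — stop
  → r_2 = 5.4248
beam 3: φ=180°, α=345°
  cosα=0.9659 sinα=-0.2588 | (4,6) | tMaxX 0.8696 tMaxY 0.9273 | tΔX 1.0353 tΔY 3.8637
    t=0.8696 [x] (5,6) — stop
  → r_3 = 0.8696
beam 4: φ=270°, α=75°
  cosα=0.2588 sinα=0.9659 | (4,6) | tMaxX 3.2455 tMaxY 0.7868 | tΔX 3.8637 tΔY 1.0353
    t=0.7868 [y] (4,7)
    t=1.8221 [y] (4,8)
    t=2.8574 [y] (4,9) — stop
  → r_4 = 2.8574

ranges = [1.2009, 5.4248, 0.8696, 2.8574]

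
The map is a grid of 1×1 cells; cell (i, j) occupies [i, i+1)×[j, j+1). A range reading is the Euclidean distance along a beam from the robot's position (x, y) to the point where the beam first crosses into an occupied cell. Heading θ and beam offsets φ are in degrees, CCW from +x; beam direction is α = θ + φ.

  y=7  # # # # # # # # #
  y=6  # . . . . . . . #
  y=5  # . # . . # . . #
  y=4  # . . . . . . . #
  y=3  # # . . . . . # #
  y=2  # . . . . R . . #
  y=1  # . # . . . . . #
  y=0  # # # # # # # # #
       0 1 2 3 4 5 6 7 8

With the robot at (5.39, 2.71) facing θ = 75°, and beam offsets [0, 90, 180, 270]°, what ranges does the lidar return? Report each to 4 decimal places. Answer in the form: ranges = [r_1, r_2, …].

ranges = [4.4413, 3.5096, 1.7703, 2.7021]

beam 1: φ=0°, α=75°
  dir = (cos 75°, sin 75°) = (0.2588, 0.9659); from cell (5,2)
  next x-line at t=2.3569, next y-line at t=0.3002; Δt_x=3.8637, Δt_y=1.0353
    y: enter (5,3) at t=0.3002
    y: enter (5,4) at t=1.3355
    x: enter (6,4) at t=2.3569
    y: enter (6,5) at t=2.3708
    y: enter (6,6) at t=3.4061
    y: enter (6,7) at t=4.4413 ← occupied
  → r_1 = 4.4413
beam 2: φ=90°, α=165°
  dir = (cos 165°, sin 165°) = (-0.9659, 0.2588); from cell (5,2)
  next x-line at t=0.4038, next y-line at t=1.1205; Δt_x=1.0353, Δt_y=3.8637
    x: enter (4,2) at t=0.4038
    y: enter (4,3) at t=1.1205
    x: enter (3,3) at t=1.4390
    x: enter (2,3) at t=2.4743
    x: enter (1,3) at t=3.5096 ← occupied
  → r_2 = 3.5096
beam 3: φ=180°, α=255°
  dir = (cos 255°, sin 255°) = (-0.2588, -0.9659); from cell (5,2)
  next x-line at t=1.5068, next y-line at t=0.7350; Δt_x=3.8637, Δt_y=1.0353
    y: enter (5,1) at t=0.7350
    x: enter (4,1) at t=1.5068
    y: enter (4,0) at t=1.7703 ← occupied
  → r_3 = 1.7703
beam 4: φ=270°, α=345°
  dir = (cos 345°, sin 345°) = (0.9659, -0.2588); from cell (5,2)
  next x-line at t=0.6315, next y-line at t=2.7432; Δt_x=1.0353, Δt_y=3.8637
    x: enter (6,2) at t=0.6315
    x: enter (7,2) at t=1.6668
    x: enter (8,2) at t=2.7021 ← occupied
  → r_4 = 2.7021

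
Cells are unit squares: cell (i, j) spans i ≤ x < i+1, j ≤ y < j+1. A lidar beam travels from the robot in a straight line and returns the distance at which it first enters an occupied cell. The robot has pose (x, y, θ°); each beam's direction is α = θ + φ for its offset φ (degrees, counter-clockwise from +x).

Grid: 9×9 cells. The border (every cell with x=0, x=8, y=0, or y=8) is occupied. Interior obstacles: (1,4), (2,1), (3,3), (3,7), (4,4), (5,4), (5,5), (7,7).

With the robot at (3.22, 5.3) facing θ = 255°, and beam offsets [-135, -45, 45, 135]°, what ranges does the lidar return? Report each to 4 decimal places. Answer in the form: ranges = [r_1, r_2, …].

ranges = [3.1177, 1.4087, 1.5011, 4.3648]

beam 1: φ=-135°, α=120°
  direction (-0.5000, 0.8660); cell (3,5); t to first gridline: x 0.4400, y 0.8083 (then +2.0000 / +1.1547)
    (2,5) via x @ 0.4400
    (2,6) via y @ 0.8083
    (2,7) via y @ 1.9630
    (1,7) via x @ 2.4400
    (1,8) via y @ 3.1177  # hit
  → r_1 = 3.1177
beam 2: φ=-45°, α=210°
  direction (-0.8660, -0.5000); cell (3,5); t to first gridline: x 0.2540, y 0.6000 (then +1.1547 / +2.0000)
    (2,5) via x @ 0.2540
    (2,4) via y @ 0.6000
    (1,4) via x @ 1.4087  # hit
  → r_2 = 1.4087
beam 3: φ=45°, α=300°
  direction (0.5000, -0.8660); cell (3,5); t to first gridline: x 1.5600, y 0.3464 (then +2.0000 / +1.1547)
    (3,4) via y @ 0.3464
    (3,3) via y @ 1.5011  # hit
  → r_3 = 1.5011
beam 4: φ=135°, α=30°
  direction (0.8660, 0.5000); cell (3,5); t to first gridline: x 0.9007, y 1.4000 (then +1.1547 / +2.0000)
    (4,5) via x @ 0.9007
    (4,6) via y @ 1.4000
    (5,6) via x @ 2.0554
    (6,6) via x @ 3.2101
    (6,7) via y @ 3.4000
    (7,7) via x @ 4.3648  # hit
  → r_4 = 4.3648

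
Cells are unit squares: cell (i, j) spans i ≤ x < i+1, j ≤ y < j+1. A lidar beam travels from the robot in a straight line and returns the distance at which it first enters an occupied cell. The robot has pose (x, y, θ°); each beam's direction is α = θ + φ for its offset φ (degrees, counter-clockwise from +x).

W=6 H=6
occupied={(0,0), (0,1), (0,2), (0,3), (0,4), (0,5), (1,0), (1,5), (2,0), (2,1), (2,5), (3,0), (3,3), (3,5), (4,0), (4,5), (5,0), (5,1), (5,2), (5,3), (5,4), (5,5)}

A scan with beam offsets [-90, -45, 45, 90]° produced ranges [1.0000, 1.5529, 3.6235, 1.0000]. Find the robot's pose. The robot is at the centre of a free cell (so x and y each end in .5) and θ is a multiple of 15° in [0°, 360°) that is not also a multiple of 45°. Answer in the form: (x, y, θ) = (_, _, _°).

Enumerate (i+0.5, j+0.5, θ) over the 14 free cells and 16 admissible headings. For each, cast all 4 beams and compare to the given ranges.
  (3.5, 4.5, 195°): beam 1 = 0.5176 ≠ 1.0000 ✗
  (3.5, 1.5, 150°): beam 1 = 3.0000 ≠ 1.0000 ✗
  (1.5, 4.5, 75°): beam 1 = 1.9319 ≠ 1.0000 ✗
  …
  (2.5, 4.5, 240°): r_1=1.0000, r_2=1.5529, r_3=3.6235, r_4=1.0000 — all match ✓
Unique over the lattice → pose = (2.5, 4.5, 240°).

(x, y, θ) = (2.5, 4.5, 240°)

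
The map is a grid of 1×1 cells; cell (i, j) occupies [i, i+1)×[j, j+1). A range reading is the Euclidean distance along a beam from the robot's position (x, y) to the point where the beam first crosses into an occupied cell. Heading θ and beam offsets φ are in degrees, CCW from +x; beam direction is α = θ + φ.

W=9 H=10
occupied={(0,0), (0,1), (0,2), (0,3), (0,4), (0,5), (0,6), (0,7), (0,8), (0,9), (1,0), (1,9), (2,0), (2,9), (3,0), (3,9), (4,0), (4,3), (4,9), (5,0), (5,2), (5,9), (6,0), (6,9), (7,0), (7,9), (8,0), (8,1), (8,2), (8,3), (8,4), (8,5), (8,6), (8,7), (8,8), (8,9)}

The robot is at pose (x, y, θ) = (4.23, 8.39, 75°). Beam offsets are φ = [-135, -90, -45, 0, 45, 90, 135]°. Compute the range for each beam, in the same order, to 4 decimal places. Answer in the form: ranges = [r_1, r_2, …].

beam 1: φ=-135°, α=300°
  cosα=0.5000 sinα=-0.8660 | (4,8) | tMaxX 1.5400 tMaxY 0.4503 | tΔX 2.0000 tΔY 1.1547
    t=0.4503 [y] (4,7)
    t=1.5400 [x] (5,7)
    t=1.6050 [y] (5,6)
    t=2.7597 [y] (5,5)
    t=3.5400 [x] (6,5)
    t=3.9144 [y] (6,4)
    t=5.0691 [y] (6,3)
    t=5.5400 [x] (7,3)
    t=6.2238 [y] (7,2)
    t=7.3785 [y] (7,1)
    t=7.5400 [x] (8,1) — stop
  → r_1 = 7.5400
beam 2: φ=-90°, α=345°
  cosα=0.9659 sinα=-0.2588 | (4,8) | tMaxX 0.7972 tMaxY 1.5068 | tΔX 1.0353 tΔY 3.8637
    t=0.7972 [x] (5,8)
    t=1.5068 [y] (5,7)
    t=1.8324 [x] (6,7)
    t=2.8677 [x] (7,7)
    t=3.9030 [x] (8,7) — stop
  → r_2 = 3.9030
beam 3: φ=-45°, α=30°
  cosα=0.8660 sinα=0.5000 | (4,8) | tMaxX 0.8891 tMaxY 1.2200 | tΔX 1.1547 tΔY 2.0000
    t=0.8891 [x] (5,8)
    t=1.2200 [y] (5,9) — stop
  → r_3 = 1.2200
beam 4: φ=0°, α=75°
  cosα=0.2588 sinα=0.9659 | (4,8) | tMaxX 2.9751 tMaxY 0.6315 | tΔX 3.8637 tΔY 1.0353
    t=0.6315 [y] (4,9) — stop
  → r_4 = 0.6315
beam 5: φ=45°, α=120°
  cosα=-0.5000 sinα=0.8660 | (4,8) | tMaxX 0.4600 tMaxY 0.7044 | tΔX 2.0000 tΔY 1.1547
    t=0.4600 [x] (3,8)
    t=0.7044 [y] (3,9) — stop
  → r_5 = 0.7044
beam 6: φ=90°, α=165°
  cosα=-0.9659 sinα=0.2588 | (4,8) | tMaxX 0.2381 tMaxY 2.3569 | tΔX 1.0353 tΔY 3.8637
    t=0.2381 [x] (3,8)
    t=1.2734 [x] (2,8)
    t=2.3087 [x] (1,8)
    t=2.3569 [y] (1,9) — stop
  → r_6 = 2.3569
beam 7: φ=135°, α=210°
  cosα=-0.8660 sinα=-0.5000 | (4,8) | tMaxX 0.2656 tMaxY 0.7800 | tΔX 1.1547 tΔY 2.0000
    t=0.2656 [x] (3,8)
    t=0.7800 [y] (3,7)
    t=1.4203 [x] (2,7)
    t=2.5750 [x] (1,7)
    t=2.7800 [y] (1,6)
    t=3.7297 [x] (0,6) — stop
  → r_7 = 3.7297

ranges = [7.5400, 3.9030, 1.2200, 0.6315, 0.7044, 2.3569, 3.7297]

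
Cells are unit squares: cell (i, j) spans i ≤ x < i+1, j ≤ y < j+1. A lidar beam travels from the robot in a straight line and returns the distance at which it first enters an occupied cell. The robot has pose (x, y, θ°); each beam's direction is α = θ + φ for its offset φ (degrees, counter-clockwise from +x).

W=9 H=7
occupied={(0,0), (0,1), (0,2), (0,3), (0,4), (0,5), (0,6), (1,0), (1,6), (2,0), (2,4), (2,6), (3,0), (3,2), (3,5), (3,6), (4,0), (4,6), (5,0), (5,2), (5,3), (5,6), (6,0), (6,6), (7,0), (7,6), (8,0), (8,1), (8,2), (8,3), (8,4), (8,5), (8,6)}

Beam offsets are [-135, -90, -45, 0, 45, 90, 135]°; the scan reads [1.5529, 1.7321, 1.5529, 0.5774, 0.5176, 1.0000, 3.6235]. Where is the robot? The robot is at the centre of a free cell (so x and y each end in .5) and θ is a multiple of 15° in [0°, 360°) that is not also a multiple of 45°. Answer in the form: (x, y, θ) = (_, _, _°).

(x, y, θ) = (7.5, 2.5, 330°)

Enumerate (i+0.5, j+0.5, θ) over the 30 free cells and 16 admissible headings. For each, cast all 7 beams and compare to the given ranges.
  (2.5, 5.5, 345°): beam 1 = 1.7321 ≠ 1.5529 ✗
  (2.5, 2.5, 345°): beam 1 = 1.7321 ≠ 1.5529 ✗
  (1.5, 3.5, 300°): beam 1 = 0.5176 ≠ 1.5529 ✗
  (5.5, 4.5, 255°): beam 1 = 1.7321 ≠ 1.5529 ✗
  (2.5, 3.5, 120°): beam 1 = 2.5882 ≠ 1.5529 ✗
  …
  (7.5, 2.5, 330°): r_1=1.5529, r_2=1.7321, r_3=1.5529, r_4=0.5774, r_5=0.5176, r_6=1.0000, r_7=3.6235 — all match ✓
Only this pose fits every beam.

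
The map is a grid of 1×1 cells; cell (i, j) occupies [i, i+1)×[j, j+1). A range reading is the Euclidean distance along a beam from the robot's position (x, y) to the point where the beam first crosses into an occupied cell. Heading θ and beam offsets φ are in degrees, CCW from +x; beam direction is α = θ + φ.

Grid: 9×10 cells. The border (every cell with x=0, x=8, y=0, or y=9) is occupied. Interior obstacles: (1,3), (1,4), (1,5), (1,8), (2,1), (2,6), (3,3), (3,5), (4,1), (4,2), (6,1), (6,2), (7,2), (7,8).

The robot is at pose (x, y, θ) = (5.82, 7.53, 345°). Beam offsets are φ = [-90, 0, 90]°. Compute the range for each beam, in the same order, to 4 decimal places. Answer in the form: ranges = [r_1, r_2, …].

ranges = [4.6898, 2.2569, 1.5219]

beam 1: φ=-90°, α=255°
  direction (-0.2588, -0.9659); cell (5,7); t to first gridline: x 3.1682, y 0.5487 (then +3.8637 / +1.0353)
    (5,6) via y @ 0.5487
    (5,5) via y @ 1.5840
    (5,4) via y @ 2.6192
    (4,4) via x @ 3.1682
    (4,3) via y @ 3.6545
    (4,2) via y @ 4.6898  # hit
  → r_1 = 4.6898
beam 2: φ=0°, α=345°
  direction (0.9659, -0.2588); cell (5,7); t to first gridline: x 0.1863, y 2.0478 (then +1.0353 / +3.8637)
    (6,7) via x @ 0.1863
    (7,7) via x @ 1.2216
    (7,6) via y @ 2.0478
    (8,6) via x @ 2.2569  # hit
  → r_2 = 2.2569
beam 3: φ=90°, α=75°
  direction (0.2588, 0.9659); cell (5,7); t to first gridline: x 0.6955, y 0.4866 (then +3.8637 / +1.0353)
    (5,8) via y @ 0.4866
    (6,8) via x @ 0.6955
    (6,9) via y @ 1.5219  # hit
  → r_3 = 1.5219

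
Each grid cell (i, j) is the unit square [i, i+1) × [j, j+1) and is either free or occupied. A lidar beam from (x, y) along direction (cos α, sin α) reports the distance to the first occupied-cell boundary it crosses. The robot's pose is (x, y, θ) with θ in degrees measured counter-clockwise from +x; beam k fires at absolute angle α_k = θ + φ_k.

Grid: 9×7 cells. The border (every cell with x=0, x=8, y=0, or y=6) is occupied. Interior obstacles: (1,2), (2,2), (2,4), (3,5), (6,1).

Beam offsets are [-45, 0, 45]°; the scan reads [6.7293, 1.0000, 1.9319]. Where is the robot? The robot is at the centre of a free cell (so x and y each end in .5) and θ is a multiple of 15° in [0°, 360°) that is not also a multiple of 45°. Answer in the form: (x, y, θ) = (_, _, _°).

(x, y, θ) = (1.5, 3.5, 60°)

Enumerate (i+0.5, j+0.5, θ) over the 30 free cells and 16 admissible headings. For each, cast all 3 beams and compare to the given ranges.
  (7.5, 4.5, 330°): beam 1 = 1.9319 ≠ 6.7293 ✗
  (7.5, 3.5, 15°): beam 1 = 0.5774 ≠ 6.7293 ✗
  (5.5, 1.5, 240°): beam 1 = 1.9319 ≠ 6.7293 ✗
  (7.5, 4.5, 195°): beam 1 = 3.0000 ≠ 6.7293 ✗
  …
  (1.5, 3.5, 60°): r_1=6.7293, r_2=1.0000, r_3=1.9319 — all match ✓
No second candidate reproduces the full scan.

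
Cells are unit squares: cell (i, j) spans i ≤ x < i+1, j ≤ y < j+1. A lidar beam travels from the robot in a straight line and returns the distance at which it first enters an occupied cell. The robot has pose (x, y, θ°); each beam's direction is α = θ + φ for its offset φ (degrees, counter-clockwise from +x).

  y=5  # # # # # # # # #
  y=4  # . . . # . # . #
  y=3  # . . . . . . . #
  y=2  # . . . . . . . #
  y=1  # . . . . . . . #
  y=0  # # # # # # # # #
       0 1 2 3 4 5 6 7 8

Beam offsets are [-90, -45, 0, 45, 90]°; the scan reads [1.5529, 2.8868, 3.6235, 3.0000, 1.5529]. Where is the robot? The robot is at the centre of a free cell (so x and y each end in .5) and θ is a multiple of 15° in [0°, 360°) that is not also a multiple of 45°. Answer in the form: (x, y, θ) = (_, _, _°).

(x, y, θ) = (4.5, 2.5, 165°)

The pose lattice has 26·16 = 416 candidates. Test each by forward raycasting.
  (3.5, 1.5, 60°): beam 1 = 1.0000 ≠ 1.5529 ✗
  (6.5, 2.5, 210°): beam 1 = 2.8868 ≠ 1.5529 ✗
  (5.5, 2.5, 210°): beam 1 = 1.7321 ≠ 1.5529 ✗
  (5.5, 4.5, 75°): beam 1 = 0.5176 ≠ 1.5529 ✗
  …
  (4.5, 2.5, 165°): r_1=1.5529, r_2=2.8868, r_3=3.6235, r_4=3.0000, r_5=1.5529 — all match ✓
Only this pose fits every beam.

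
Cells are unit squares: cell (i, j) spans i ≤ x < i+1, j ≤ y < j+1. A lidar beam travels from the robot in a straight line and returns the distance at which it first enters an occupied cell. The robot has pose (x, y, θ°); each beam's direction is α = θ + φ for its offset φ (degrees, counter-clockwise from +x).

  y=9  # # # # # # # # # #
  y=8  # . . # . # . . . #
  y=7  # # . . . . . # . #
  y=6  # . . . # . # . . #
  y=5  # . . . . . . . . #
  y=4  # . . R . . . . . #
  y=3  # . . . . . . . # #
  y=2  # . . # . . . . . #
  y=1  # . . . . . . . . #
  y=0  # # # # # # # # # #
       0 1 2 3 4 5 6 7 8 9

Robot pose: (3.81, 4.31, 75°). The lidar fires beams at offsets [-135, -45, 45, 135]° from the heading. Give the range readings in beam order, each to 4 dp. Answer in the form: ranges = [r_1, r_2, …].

beam 1: φ=-135°, α=300°
  dir = (cos 300°, sin 300°) = (0.5000, -0.8660); from cell (3,4)
  next x-line at t=0.3800, next y-line at t=0.3580; Δt_x=2.0000, Δt_y=1.1547
    y: enter (3,3) at t=0.3580
    x: enter (4,3) at t=0.3800
    y: enter (4,2) at t=1.5127
    x: enter (5,2) at t=2.3800
    y: enter (5,1) at t=2.6674
    y: enter (5,0) at t=3.8221 ← occupied
  → r_1 = 3.8221
beam 2: φ=-45°, α=30°
  dir = (cos 30°, sin 30°) = (0.8660, 0.5000); from cell (3,4)
  next x-line at t=0.2194, next y-line at t=1.3800; Δt_x=1.1547, Δt_y=2.0000
    x: enter (4,4) at t=0.2194
    x: enter (5,4) at t=1.3741
    y: enter (5,5) at t=1.3800
    x: enter (6,5) at t=2.5288
    y: enter (6,6) at t=3.3800 ← occupied
  → r_2 = 3.3800
beam 3: φ=45°, α=120°
  dir = (cos 120°, sin 120°) = (-0.5000, 0.8660); from cell (3,4)
  next x-line at t=1.6200, next y-line at t=0.7967; Δt_x=2.0000, Δt_y=1.1547
    y: enter (3,5) at t=0.7967
    x: enter (2,5) at t=1.6200
    y: enter (2,6) at t=1.9514
    y: enter (2,7) at t=3.1061
    x: enter (1,7) at t=3.6200 ← occupied
  → r_3 = 3.6200
beam 4: φ=135°, α=210°
  dir = (cos 210°, sin 210°) = (-0.8660, -0.5000); from cell (3,4)
  next x-line at t=0.9353, next y-line at t=0.6200; Δt_x=1.1547, Δt_y=2.0000
    y: enter (3,3) at t=0.6200
    x: enter (2,3) at t=0.9353
    x: enter (1,3) at t=2.0900
    y: enter (1,2) at t=2.6200
    x: enter (0,2) at t=3.2447 ← occupied
  → r_4 = 3.2447

ranges = [3.8221, 3.3800, 3.6200, 3.2447]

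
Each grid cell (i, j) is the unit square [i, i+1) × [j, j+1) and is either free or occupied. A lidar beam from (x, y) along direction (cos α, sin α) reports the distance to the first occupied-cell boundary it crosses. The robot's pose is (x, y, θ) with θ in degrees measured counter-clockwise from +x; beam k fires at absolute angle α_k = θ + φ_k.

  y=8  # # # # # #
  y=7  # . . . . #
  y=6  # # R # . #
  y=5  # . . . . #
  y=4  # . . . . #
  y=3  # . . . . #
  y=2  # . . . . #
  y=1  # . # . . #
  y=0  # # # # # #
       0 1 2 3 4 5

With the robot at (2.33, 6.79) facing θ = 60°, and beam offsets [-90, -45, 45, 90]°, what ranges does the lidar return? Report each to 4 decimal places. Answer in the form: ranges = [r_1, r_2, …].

beam 1: φ=-90°, α=330°
  direction (0.8660, -0.5000); cell (2,6); t to first gridline: x 0.7736, y 1.5800 (then +1.1547 / +2.0000)
    (3,6) via x @ 0.7736  # hit
  → r_1 = 0.7736
beam 2: φ=-45°, α=15°
  direction (0.9659, 0.2588); cell (2,6); t to first gridline: x 0.6936, y 0.8114 (then +1.0353 / +3.8637)
    (3,6) via x @ 0.6936  # hit
  → r_2 = 0.6936
beam 3: φ=45°, α=105°
  direction (-0.2588, 0.9659); cell (2,6); t to first gridline: x 1.2750, y 0.2174 (then +3.8637 / +1.0353)
    (2,7) via y @ 0.2174
    (2,8) via y @ 1.2527  # hit
  → r_3 = 1.2527
beam 4: φ=90°, α=150°
  direction (-0.8660, 0.5000); cell (2,6); t to first gridline: x 0.3811, y 0.4200 (then +1.1547 / +2.0000)
    (1,6) via x @ 0.3811  # hit
  → r_4 = 0.3811

ranges = [0.7736, 0.6936, 1.2527, 0.3811]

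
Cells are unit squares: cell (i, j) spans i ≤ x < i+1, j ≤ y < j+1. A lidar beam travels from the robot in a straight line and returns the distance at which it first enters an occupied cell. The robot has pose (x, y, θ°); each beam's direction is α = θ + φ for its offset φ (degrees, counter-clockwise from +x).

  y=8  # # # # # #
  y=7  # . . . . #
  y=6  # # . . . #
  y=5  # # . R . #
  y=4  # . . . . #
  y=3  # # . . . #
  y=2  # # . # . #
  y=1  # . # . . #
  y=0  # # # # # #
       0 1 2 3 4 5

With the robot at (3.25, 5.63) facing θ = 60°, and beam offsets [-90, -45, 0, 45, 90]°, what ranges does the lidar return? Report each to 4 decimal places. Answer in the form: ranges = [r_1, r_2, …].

ranges = [2.0207, 1.8117, 2.7366, 2.4536, 1.4434]

beam 1: φ=-90°, α=330°
  direction (0.8660, -0.5000); cell (3,5); t to first gridline: x 0.8660, y 1.2600 (then +1.1547 / +2.0000)
    (4,5) via x @ 0.8660
    (4,4) via y @ 1.2600
    (5,4) via x @ 2.0207  # hit
  → r_1 = 2.0207
beam 2: φ=-45°, α=15°
  direction (0.9659, 0.2588); cell (3,5); t to first gridline: x 0.7765, y 1.4296 (then +1.0353 / +3.8637)
    (4,5) via x @ 0.7765
    (4,6) via y @ 1.4296
    (5,6) via x @ 1.8117  # hit
  → r_2 = 1.8117
beam 3: φ=0°, α=60°
  direction (0.5000, 0.8660); cell (3,5); t to first gridline: x 1.5000, y 0.4272 (then +2.0000 / +1.1547)
    (3,6) via y @ 0.4272
    (4,6) via x @ 1.5000
    (4,7) via y @ 1.5819
    (4,8) via y @ 2.7366  # hit
  → r_3 = 2.7366
beam 4: φ=45°, α=105°
  direction (-0.2588, 0.9659); cell (3,5); t to first gridline: x 0.9659, y 0.3831 (then +3.8637 / +1.0353)
    (3,6) via y @ 0.3831
    (2,6) via x @ 0.9659
    (2,7) via y @ 1.4183
    (2,8) via y @ 2.4536  # hit
  → r_4 = 2.4536
beam 5: φ=90°, α=150°
  direction (-0.8660, 0.5000); cell (3,5); t to first gridline: x 0.2887, y 0.7400 (then +1.1547 / +2.0000)
    (2,5) via x @ 0.2887
    (2,6) via y @ 0.7400
    (1,6) via x @ 1.4434  # hit
  → r_5 = 1.4434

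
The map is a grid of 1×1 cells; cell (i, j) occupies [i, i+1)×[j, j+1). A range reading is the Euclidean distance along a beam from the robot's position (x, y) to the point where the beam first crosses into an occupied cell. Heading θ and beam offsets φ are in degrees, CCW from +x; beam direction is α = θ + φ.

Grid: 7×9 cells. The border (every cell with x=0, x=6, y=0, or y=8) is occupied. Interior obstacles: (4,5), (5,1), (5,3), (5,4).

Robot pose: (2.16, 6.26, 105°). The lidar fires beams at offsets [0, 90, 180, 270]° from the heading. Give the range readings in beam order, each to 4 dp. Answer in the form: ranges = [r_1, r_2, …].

ranges = [1.8014, 1.2009, 5.4456, 3.9755]

beam 1: φ=0°, α=105°
  direction (-0.2588, 0.9659); cell (2,6); t to first gridline: x 0.6182, y 0.7661 (then +3.8637 / +1.0353)
    (1,6) via x @ 0.6182
    (1,7) via y @ 0.7661
    (1,8) via y @ 1.8014  # hit
  → r_1 = 1.8014
beam 2: φ=90°, α=195°
  direction (-0.9659, -0.2588); cell (2,6); t to first gridline: x 0.1656, y 1.0046 (then +1.0353 / +3.8637)
    (1,6) via x @ 0.1656
    (1,5) via y @ 1.0046
    (0,5) via x @ 1.2009  # hit
  → r_2 = 1.2009
beam 3: φ=180°, α=285°
  direction (0.2588, -0.9659); cell (2,6); t to first gridline: x 3.2455, y 0.2692 (then +3.8637 / +1.0353)
    (2,5) via y @ 0.2692
    (2,4) via y @ 1.3044
    (2,3) via y @ 2.3397
    (3,3) via x @ 3.2455
    (3,2) via y @ 3.3750
    (3,1) via y @ 4.4103
    (3,0) via y @ 5.4456  # hit
  → r_3 = 5.4456
beam 4: φ=270°, α=15°
  direction (0.9659, 0.2588); cell (2,6); t to first gridline: x 0.8696, y 2.8591 (then +1.0353 / +3.8637)
    (3,6) via x @ 0.8696
    (4,6) via x @ 1.9049
    (4,7) via y @ 2.8591
    (5,7) via x @ 2.9402
    (6,7) via x @ 3.9755  # hit
  → r_4 = 3.9755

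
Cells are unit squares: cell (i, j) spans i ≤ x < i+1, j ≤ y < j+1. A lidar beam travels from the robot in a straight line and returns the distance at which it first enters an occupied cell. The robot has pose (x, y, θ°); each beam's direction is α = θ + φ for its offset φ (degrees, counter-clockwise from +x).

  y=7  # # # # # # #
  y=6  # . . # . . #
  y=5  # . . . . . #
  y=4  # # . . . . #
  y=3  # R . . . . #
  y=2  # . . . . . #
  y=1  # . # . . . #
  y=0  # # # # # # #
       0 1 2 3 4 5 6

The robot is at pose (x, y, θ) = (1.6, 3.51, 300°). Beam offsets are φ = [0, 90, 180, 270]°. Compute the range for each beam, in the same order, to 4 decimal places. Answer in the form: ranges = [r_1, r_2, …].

beam 1: φ=0°, α=300°
  dir = (cos 300°, sin 300°) = (0.5000, -0.8660); from cell (1,3)
  next x-line at t=0.8000, next y-line at t=0.5889; Δt_x=2.0000, Δt_y=1.1547
    y: enter (1,2) at t=0.5889
    x: enter (2,2) at t=0.8000
    y: enter (2,1) at t=1.7436 ← occupied
  → r_1 = 1.7436
beam 2: φ=90°, α=30°
  dir = (cos 30°, sin 30°) = (0.8660, 0.5000); from cell (1,3)
  next x-line at t=0.4619, next y-line at t=0.9800; Δt_x=1.1547, Δt_y=2.0000
    x: enter (2,3) at t=0.4619
    y: enter (2,4) at t=0.9800
    x: enter (3,4) at t=1.6166
    x: enter (4,4) at t=2.7713
    y: enter (4,5) at t=2.9800
    x: enter (5,5) at t=3.9260
    y: enter (5,6) at t=4.9800
    x: enter (6,6) at t=5.0807 ← occupied
  → r_2 = 5.0807
beam 3: φ=180°, α=120°
  dir = (cos 120°, sin 120°) = (-0.5000, 0.8660); from cell (1,3)
  next x-line at t=1.2000, next y-line at t=0.5658; Δt_x=2.0000, Δt_y=1.1547
    y: enter (1,4) at t=0.5658 ← occupied
  → r_3 = 0.5658
beam 4: φ=270°, α=210°
  dir = (cos 210°, sin 210°) = (-0.8660, -0.5000); from cell (1,3)
  next x-line at t=0.6928, next y-line at t=1.0200; Δt_x=1.1547, Δt_y=2.0000
    x: enter (0,3) at t=0.6928 ← occupied
  → r_4 = 0.6928

ranges = [1.7436, 5.0807, 0.5658, 0.6928]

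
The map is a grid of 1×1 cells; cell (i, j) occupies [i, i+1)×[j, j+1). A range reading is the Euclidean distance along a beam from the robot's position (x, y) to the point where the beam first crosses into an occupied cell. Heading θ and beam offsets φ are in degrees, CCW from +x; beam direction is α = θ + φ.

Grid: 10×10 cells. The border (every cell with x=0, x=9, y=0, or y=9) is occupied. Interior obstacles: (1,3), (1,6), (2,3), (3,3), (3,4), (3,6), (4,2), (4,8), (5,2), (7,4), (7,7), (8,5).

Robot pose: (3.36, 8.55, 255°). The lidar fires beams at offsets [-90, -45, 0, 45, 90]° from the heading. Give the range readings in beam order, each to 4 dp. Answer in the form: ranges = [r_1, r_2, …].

ranges = [1.7387, 2.7251, 4.7105, 8.7180, 0.6626]

beam 1: φ=-90°, α=165°
  d=(-0.9659,0.2588)  start (3,8)  tX=0.3727 tY=1.7387  stride 1/|dx|=1.0353 1/|dy|=3.8637
    cross x-line → (2,8), t=0.3727
    cross x-line → (1,8), t=1.4080
    cross y-line → (1,9), t=1.7387 (wall)
  → r_1 = 1.7387
beam 2: φ=-45°, α=210°
  d=(-0.8660,-0.5000)  start (3,8)  tX=0.4157 tY=1.1000  stride 1/|dx|=1.1547 1/|dy|=2.0000
    cross x-line → (2,8), t=0.4157
    cross y-line → (2,7), t=1.1000
    cross x-line → (1,7), t=1.5704
    cross x-line → (0,7), t=2.7251 (wall)
  → r_2 = 2.7251
beam 3: φ=0°, α=255°
  d=(-0.2588,-0.9659)  start (3,8)  tX=1.3909 tY=0.5694  stride 1/|dx|=3.8637 1/|dy|=1.0353
    cross y-line → (3,7), t=0.5694
    cross x-line → (2,7), t=1.3909
    cross y-line → (2,6), t=1.6047
    cross y-line → (2,5), t=2.6400
    cross y-line → (2,4), t=3.6752
    cross y-line → (2,3), t=4.7105 (wall)
  → r_3 = 4.7105
beam 4: φ=45°, α=300°
  d=(0.5000,-0.8660)  start (3,8)  tX=1.2800 tY=0.6351  stride 1/|dx|=2.0000 1/|dy|=1.1547
    cross y-line → (3,7), t=0.6351
    cross x-line → (4,7), t=1.2800
    cross y-line → (4,6), t=1.7898
    cross y-line → (4,5), t=2.9445
    cross x-line → (5,5), t=3.2800
    cross y-line → (5,4), t=4.0992
    cross y-line → (5,3), t=5.2539
    cross x-line → (6,3), t=5.2800
    cross y-line → (6,2), t=6.4086
    cross x-line → (7,2), t=7.2800
    cross y-line → (7,1), t=7.5633
    cross y-line → (7,0), t=8.7180 (wall)
  → r_4 = 8.7180
beam 5: φ=90°, α=345°
  d=(0.9659,-0.2588)  start (3,8)  tX=0.6626 tY=2.1250  stride 1/|dx|=1.0353 1/|dy|=3.8637
    cross x-line → (4,8), t=0.6626 (wall)
  → r_5 = 0.6626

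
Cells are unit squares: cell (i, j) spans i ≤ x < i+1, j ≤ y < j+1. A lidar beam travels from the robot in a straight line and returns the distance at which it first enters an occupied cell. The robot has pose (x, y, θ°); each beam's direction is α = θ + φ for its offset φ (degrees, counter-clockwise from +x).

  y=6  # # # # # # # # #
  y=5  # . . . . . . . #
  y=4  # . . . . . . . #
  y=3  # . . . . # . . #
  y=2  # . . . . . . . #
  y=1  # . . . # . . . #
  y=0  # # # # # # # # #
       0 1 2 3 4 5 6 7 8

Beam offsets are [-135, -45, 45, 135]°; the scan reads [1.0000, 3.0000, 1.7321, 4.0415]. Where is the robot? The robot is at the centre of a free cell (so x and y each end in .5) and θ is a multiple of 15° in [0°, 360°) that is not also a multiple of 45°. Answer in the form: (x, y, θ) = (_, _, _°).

Candidates: 33 free-cell centres × 16 headings = 528 poses. Raycast each; keep the one whose scan matches to 4 dp.
  (3.5, 4.5, 150°): beam 1 = 4.6587 ≠ 1.0000 ✗
  (1.5, 2.5, 330°): beam 1 = 0.5176 ≠ 1.0000 ✗
  (2.5, 4.5, 15°): beam 1 = 3.0000 ≠ 1.0000 ✗
  (3.5, 2.5, 210°): beam 1 = 3.6235 ≠ 1.0000 ✗
  …
  (4.5, 4.5, 75°): r_1=1.0000, r_2=3.0000, r_3=1.7321, r_4=4.0415 — all match ✓
Unique over the lattice → pose = (4.5, 4.5, 75°).

(x, y, θ) = (4.5, 4.5, 75°)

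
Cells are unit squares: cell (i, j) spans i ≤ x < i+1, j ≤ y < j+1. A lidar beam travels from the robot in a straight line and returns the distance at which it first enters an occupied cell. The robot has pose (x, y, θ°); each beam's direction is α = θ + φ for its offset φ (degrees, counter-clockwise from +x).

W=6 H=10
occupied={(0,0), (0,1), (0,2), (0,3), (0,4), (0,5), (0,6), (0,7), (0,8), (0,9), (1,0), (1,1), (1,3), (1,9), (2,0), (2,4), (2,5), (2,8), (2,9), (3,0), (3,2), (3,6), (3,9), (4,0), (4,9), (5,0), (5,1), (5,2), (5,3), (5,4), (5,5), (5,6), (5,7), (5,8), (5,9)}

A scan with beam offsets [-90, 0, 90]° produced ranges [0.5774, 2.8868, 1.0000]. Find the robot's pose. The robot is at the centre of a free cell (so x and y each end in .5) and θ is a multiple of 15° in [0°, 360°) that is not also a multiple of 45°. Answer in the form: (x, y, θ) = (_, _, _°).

(x, y, θ) = (4.5, 3.5, 120°)

The pose lattice has 25·16 = 400 candidates. Test each by forward raycasting.
  (4.5, 8.5, 60°): beam 2 = 0.5774 ≠ 2.8868 ✗
  (1.5, 2.5, 210°): beam 2 = 0.5774 ≠ 2.8868 ✗
  (2.5, 6.5, 240°): beam 1 = 1.7321 ≠ 0.5774 ✗
  (1.5, 4.5, 60°): beam 2 = 1.0000 ≠ 2.8868 ✗
  …
  (4.5, 3.5, 120°): r_1=0.5774, r_2=2.8868, r_3=1.0000 — all match ✓
No second candidate reproduces the full scan.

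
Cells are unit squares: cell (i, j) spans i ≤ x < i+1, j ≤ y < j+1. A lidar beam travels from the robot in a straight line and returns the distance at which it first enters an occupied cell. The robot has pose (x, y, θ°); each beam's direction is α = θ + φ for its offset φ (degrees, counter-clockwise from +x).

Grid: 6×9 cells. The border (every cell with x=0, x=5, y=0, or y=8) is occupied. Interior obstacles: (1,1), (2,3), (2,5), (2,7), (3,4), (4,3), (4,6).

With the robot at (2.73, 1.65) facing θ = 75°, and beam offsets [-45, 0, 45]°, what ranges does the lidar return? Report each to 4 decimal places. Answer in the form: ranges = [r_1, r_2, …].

ranges = [2.6212, 2.4329, 3.4600]

beam 1: φ=-45°, α=30°
  cosα=0.8660 sinα=0.5000 | (2,1) | tMaxX 0.3118 tMaxY 0.7000 | tΔX 1.1547 tΔY 2.0000
    t=0.3118 [x] (3,1)
    t=0.7000 [y] (3,2)
    t=1.4665 [x] (4,2)
    t=2.6212 [x] (5,2) — stop
  → r_1 = 2.6212
beam 2: φ=0°, α=75°
  cosα=0.2588 sinα=0.9659 | (2,1) | tMaxX 1.0432 tMaxY 0.3623 | tΔX 3.8637 tΔY 1.0353
    t=0.3623 [y] (2,2)
    t=1.0432 [x] (3,2)
    t=1.3976 [y] (3,3)
    t=2.4329 [y] (3,4) — stop
  → r_2 = 2.4329
beam 3: φ=45°, α=120°
  cosα=-0.5000 sinα=0.8660 | (2,1) | tMaxX 1.4600 tMaxY 0.4041 | tΔX 2.0000 tΔY 1.1547
    t=0.4041 [y] (2,2)
    t=1.4600 [x] (1,2)
    t=1.5588 [y] (1,3)
    t=2.7135 [y] (1,4)
    t=3.4600 [x] (0,4) — stop
  → r_3 = 3.4600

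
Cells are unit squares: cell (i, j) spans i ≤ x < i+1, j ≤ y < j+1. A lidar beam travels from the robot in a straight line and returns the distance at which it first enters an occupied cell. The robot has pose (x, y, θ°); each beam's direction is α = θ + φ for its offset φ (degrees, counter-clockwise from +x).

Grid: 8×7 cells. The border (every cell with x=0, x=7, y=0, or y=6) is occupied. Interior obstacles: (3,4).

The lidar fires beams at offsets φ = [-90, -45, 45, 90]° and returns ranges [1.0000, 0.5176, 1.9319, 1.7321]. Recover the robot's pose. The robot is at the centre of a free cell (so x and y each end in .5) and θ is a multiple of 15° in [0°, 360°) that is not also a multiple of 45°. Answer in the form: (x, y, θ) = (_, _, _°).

Candidates: 29 free-cell centres × 16 headings = 464 poses. Raycast each; keep the one whose scan matches to 4 dp.
  (4.5, 5.5, 330°): beam 2 = 4.6587 ≠ 0.5176 ✗
  (3.5, 1.5, 165°): beam 1 = 4.6587 ≠ 1.0000 ✗
  (1.5, 3.5, 75°): beam 1 = 5.6940 ≠ 1.0000 ✗
  (4.5, 5.5, 300°): beam 2 = 4.6587 ≠ 0.5176 ✗
  (1.5, 4.5, 240°): beam 1 = 0.5774 ≠ 1.0000 ✗
  …
  (5.5, 5.5, 120°): r_1=1.0000, r_2=0.5176, r_3=1.9319, r_4=1.7321 — all match ✓
No second candidate reproduces the full scan.

(x, y, θ) = (5.5, 5.5, 120°)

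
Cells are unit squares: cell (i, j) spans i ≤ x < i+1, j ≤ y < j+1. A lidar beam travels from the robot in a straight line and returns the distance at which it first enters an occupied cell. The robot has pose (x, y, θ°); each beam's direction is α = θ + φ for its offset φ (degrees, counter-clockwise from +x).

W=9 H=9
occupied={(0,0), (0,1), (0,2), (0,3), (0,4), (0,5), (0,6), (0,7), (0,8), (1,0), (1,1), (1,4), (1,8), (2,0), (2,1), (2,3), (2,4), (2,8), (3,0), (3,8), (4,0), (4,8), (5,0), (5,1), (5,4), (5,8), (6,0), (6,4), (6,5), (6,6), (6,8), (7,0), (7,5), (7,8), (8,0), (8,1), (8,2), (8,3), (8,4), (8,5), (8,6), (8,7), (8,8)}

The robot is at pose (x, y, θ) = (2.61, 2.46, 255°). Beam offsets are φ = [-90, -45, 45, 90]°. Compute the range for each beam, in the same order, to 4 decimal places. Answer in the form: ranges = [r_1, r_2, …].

ranges = [1.6668, 0.9200, 0.5312, 2.4743]

beam 1: φ=-90°, α=165°
  d=(-0.9659,0.2588)  start (2,2)  tX=0.6315 tY=2.0864  stride 1/|dx|=1.0353 1/|dy|=3.8637
    cross x-line → (1,2), t=0.6315
    cross x-line → (0,2), t=1.6668 (wall)
  → r_1 = 1.6668
beam 2: φ=-45°, α=210°
  d=(-0.8660,-0.5000)  start (2,2)  tX=0.7044 tY=0.9200  stride 1/|dx|=1.1547 1/|dy|=2.0000
    cross x-line → (1,2), t=0.7044
    cross y-line → (1,1), t=0.9200 (wall)
  → r_2 = 0.9200
beam 3: φ=45°, α=300°
  d=(0.5000,-0.8660)  start (2,2)  tX=0.7800 tY=0.5312  stride 1/|dx|=2.0000 1/|dy|=1.1547
    cross y-line → (2,1), t=0.5312 (wall)
  → r_3 = 0.5312
beam 4: φ=90°, α=345°
  d=(0.9659,-0.2588)  start (2,2)  tX=0.4038 tY=1.7773  stride 1/|dx|=1.0353 1/|dy|=3.8637
    cross x-line → (3,2), t=0.4038
    cross x-line → (4,2), t=1.4390
    cross y-line → (4,1), t=1.7773
    cross x-line → (5,1), t=2.4743 (wall)
  → r_4 = 2.4743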